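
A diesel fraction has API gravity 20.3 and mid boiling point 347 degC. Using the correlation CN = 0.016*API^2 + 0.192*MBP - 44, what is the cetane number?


CN = 0.016 * 20.3^2 + 0.192 * 347 - 44
CN = 6.59344 + 66.624 - 44 = 29.21744

29.21744


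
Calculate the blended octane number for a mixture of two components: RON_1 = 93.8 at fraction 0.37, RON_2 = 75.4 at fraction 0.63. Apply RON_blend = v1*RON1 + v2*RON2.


Linear blending: RON_blend = sum(vi * RONi)
Contribution 1: 0.37 * 93.8 = 34.706
Contribution 2: 0.63 * 75.4 = 47.502
RON_blend = 34.706 + 47.502 = 82.208

82.208


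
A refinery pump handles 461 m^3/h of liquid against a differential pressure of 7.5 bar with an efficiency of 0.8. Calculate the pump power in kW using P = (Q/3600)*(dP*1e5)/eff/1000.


Q = 461 / 3600 = 0.128056 m^3/s
P = 0.128056 * (7.5 * 1e5) / 0.8 / 1000 = 120.1

120.1 kW


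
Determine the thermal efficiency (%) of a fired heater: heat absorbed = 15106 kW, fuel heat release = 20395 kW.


Furnace efficiency = Q_absorbed / Q_fuel * 100
= 15106 / 20395 * 100 = 74.07

74.07 %


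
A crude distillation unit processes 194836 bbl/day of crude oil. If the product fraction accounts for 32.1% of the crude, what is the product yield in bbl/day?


Crude throughput = 194836 bbl/day
Fraction yield = 32.1%
yield = throughput * fraction / 100
yield = 194836 * 32.1 / 100 = 62542.356

62542.356 bbl/day


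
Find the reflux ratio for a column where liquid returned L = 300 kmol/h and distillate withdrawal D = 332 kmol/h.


Reflux ratio definition: R = L / D (liquid returned / distillate withdrawn)
L = 300 kmol/h, D = 332 kmol/h
R = 300 / 332 = 0.9036

0.9036


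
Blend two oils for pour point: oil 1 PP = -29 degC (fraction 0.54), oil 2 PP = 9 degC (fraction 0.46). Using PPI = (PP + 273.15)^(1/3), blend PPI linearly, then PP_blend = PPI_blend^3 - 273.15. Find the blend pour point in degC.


PPI_1 = (-29 + 273.15)^(1/3) = 6.25008
PPI_2 = (9 + 273.15)^(1/3) = 6.558835
PPI_blend = 0.54 * 6.25008 + 0.46 * 6.558835 = 6.392107
PP_blend = 6.392107^3 - 273.15 = 261.1753 - 273.15 = -11.97

-11.97 degC


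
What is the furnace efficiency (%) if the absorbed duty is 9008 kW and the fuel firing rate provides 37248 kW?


Furnace efficiency = Q_absorbed / Q_fuel * 100
= 9008 / 37248 * 100 = 24.18

24.18 %


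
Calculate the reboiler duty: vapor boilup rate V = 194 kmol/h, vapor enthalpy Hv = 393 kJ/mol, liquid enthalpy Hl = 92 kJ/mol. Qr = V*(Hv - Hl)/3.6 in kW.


Qr = 194 * (393 - 92) / 3.6 = 194 * 301 / 3.6 = 16220

16220 kW


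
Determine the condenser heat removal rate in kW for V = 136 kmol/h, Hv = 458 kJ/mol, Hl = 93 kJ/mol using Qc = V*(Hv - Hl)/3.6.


Qc = 136 * (458 - 93) / 3.6 = 136 * 365 / 3.6 = 13790

13790 kW


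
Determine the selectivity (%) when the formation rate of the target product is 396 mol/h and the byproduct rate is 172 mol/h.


Selectivity = desired / (desired + undesired) * 100
Total products = 396 + 172 = 568 mol/h
S = 396 / 568 * 100
= 0.6972 * 100
= 69.72 %

69.72 %


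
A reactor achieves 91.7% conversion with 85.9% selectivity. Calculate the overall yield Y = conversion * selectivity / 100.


Overall yield = conversion (%) * selectivity (%) / 100
Conversion = 91.7%, Selectivity = 85.9%
Y = 91.7 * 85.9 / 100
= 78.7703 %

78.7703 %


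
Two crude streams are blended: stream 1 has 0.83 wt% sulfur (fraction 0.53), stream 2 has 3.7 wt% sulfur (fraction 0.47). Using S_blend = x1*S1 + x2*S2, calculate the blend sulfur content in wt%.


Linear sulfur blending: S_blend = x1*S1 + x2*S2
Contribution 1: 0.53 * 0.83 = 0.4399 wt%
Contribution 2: 0.47 * 3.7 = 1.739 wt%
S_blend = 0.4399 + 1.739 = 2.1789

2.1789 wt%


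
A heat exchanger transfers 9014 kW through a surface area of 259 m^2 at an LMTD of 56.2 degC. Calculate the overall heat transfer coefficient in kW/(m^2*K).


From Q = U*A*LMTD, U = Q / (A * LMTD)
U = 9014 / (259 * 56.2) = 9014 / 14555.8 = 0.6193

0.6193 kW/(m^2*K)


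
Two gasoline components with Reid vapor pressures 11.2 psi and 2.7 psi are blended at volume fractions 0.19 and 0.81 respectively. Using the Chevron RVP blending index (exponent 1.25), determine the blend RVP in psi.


Chevron index: RVP_blend = (sum xi*RVPi^1.25)^(1/1.25)
RVP^1.25 terms: 0.19 * 11.2^1.25 + 0.81 * 2.7^1.25 = 6.69636
RVP_blend = 6.69636^(1/1.25) = 4.578

4.578 psi


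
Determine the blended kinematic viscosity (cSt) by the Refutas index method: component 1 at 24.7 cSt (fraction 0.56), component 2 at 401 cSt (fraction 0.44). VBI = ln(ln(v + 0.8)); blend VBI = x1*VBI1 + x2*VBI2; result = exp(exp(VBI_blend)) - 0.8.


Refutas method: VBN_i = 14.534*ln(ln(visc_i + 0.8)) + 10.975, blended linearly by mass fraction; since VBN is linear in VBI_i = ln(ln(visc_i + 0.8)) and the fractions sum to 1, blend VBI directly: visc = exp(exp(VBI_blend)) - 0.8
VBI_1 = ln(ln(24.7 + 0.8)) = 1.17517
VBI_2 = ln(ln(401 + 0.8)) = 1.79108
VBI_blend = 0.56 * 1.17517 + 0.44 * 1.79108 = 1.44617
visc_blend = exp(exp(1.44617)) - 0.8 = 69.08

69.08 cSt


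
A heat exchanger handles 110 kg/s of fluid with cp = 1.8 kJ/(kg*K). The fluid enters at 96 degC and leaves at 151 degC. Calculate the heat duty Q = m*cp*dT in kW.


Q = m_dot * cp * delta_T
delta_T = 151 - 96 = 55 K
Q = 110 * 1.8 * 55
= 198 * 55
= 10890 kW

10890 kW


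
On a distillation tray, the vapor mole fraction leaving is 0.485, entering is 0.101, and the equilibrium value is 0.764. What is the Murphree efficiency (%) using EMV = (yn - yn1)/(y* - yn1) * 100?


Murphree vapor efficiency: EMV = (y_n - y_(n-1)) / (y*_n - y_(n-1)) * 100
EMV = (0.485 - 0.101) / (0.764 - 0.101) * 100 = 0.384 / 0.663 * 100 = 57.92

57.92 %


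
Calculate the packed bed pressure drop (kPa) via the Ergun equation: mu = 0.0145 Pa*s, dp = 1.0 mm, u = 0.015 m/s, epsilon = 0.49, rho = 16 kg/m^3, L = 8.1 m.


dp = 1.0 mm = 0.001 m
Viscous term = 150*0.0145*0.015*(1-0.49)^2 / (0.001^2*0.49^3) = 72127.8
Inertial term = 1.75*16*0.015^2*(1-0.49) / (0.001*0.49^3) = 27.31
dP/L = 72127.8 + 27.31 = 72155.1 Pa/m
dP = 72155.1 * 8.1 / 1000 = 584.5 kPa

584.5 kPa


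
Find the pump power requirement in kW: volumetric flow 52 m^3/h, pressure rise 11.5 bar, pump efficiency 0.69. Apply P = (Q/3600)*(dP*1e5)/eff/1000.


Q = 52 / 3600 = 0.0144444 m^3/s
P = 0.0144444 * (11.5 * 1e5) / 0.69 / 1000 = 24.07

24.07 kW


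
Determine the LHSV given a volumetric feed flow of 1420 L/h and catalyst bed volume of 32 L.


LHSV = volumetric feed rate / catalyst volume
= 1420 L/h / 32 L
= 44.38 h^-1

44.38 h^-1


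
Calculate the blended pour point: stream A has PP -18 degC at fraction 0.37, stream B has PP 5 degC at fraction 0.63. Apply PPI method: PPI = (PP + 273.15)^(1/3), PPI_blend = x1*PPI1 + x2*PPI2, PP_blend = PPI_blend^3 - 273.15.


PPI_1 = (-18 + 273.15)^(1/3) = 6.342569
PPI_2 = (5 + 273.15)^(1/3) = 6.527693
PPI_blend = 0.37 * 6.342569 + 0.63 * 6.527693 = 6.459197
PP_blend = 6.459197^3 - 273.15 = 269.4856 - 273.15 = -3.66

-3.66 degC


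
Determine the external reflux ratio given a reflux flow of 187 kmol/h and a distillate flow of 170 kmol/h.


Reflux ratio definition: R = L / D (liquid returned / distillate withdrawn)
L = 187 kmol/h, D = 170 kmol/h
R = 187 / 170 = 1.100

1.100


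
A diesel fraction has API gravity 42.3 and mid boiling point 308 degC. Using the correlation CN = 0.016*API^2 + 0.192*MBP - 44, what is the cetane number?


CN = 0.016 * 42.3^2 + 0.192 * 308 - 44
CN = 28.62864 + 59.136 - 44 = 43.76464

43.76464


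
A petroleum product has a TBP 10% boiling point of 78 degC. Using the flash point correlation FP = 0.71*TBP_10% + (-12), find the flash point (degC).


FP = 0.71 * 78 + (-12) = 43.38

43.38 degC


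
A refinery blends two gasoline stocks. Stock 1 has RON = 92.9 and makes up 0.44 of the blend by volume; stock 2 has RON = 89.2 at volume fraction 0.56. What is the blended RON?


Linear blending: RON_blend = sum(vi * RONi)
Contribution 1: 0.44 * 92.9 = 40.876
Contribution 2: 0.56 * 89.2 = 49.952
RON_blend = 40.876 + 49.952 = 90.828

90.828


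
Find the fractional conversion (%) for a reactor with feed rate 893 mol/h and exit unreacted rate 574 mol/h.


X = (F_in - F_out) / F_in * 100
Moles reacted = 893 - 574 = 319
X = 319 / 893 * 100
= 0.3572 * 100
= 35.72 %

35.72 %


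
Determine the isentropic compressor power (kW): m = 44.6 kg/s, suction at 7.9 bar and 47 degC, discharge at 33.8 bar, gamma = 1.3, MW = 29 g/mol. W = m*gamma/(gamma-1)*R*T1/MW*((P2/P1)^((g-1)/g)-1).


Isentropic work: W = m*(gamma/(gamma-1))*(R*T1/MW)*((P2/P1)^((gamma-1)/gamma) - 1)
T1 = 47 + 273.15 = 320.15 K
Pressure ratio = 33.8 / 7.9 = 4.27848
Exponent = (1.3 - 1)/1.3 = 0.230769
(P2/P1)^exp - 1 = 4.27848^0.230769 - 1 = 0.398563
W = 44.6 * 1.3 / 0.3 * 8.314 * 320.15 / 29 * 0.398563 = 7070

7070 kW


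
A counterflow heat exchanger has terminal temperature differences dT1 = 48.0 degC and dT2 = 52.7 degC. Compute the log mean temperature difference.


LMTD = (dT1 - dT2) / ln(dT1/dT2)
= (48.0 - 52.7) / ln(48.0 / 52.7) = -4.7 / -0.0934144 = 50.31

50.31 degC


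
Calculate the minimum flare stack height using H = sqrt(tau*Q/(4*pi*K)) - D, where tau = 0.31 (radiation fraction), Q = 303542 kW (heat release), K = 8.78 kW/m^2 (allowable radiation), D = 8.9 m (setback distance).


tau*Q/(4*pi*K) = 0.31 * 303542 / (4 * pi * 8.78) = 852.857
sqrt(852.857) = 29.2037
H = 29.2037 - 8.9 = 20.30

20.30 m


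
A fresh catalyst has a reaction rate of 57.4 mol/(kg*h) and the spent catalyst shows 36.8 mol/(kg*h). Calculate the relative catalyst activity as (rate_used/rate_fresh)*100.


Activity (%) = (rate_used / rate_fresh) * 100
rate_used = 36.8, rate_fresh = 57.4
= (36.8 / 57.4) * 100
= 0.6411 * 100 = 64.11

64.11 %


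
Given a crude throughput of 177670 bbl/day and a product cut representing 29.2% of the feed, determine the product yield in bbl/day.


Crude throughput = 177670 bbl/day
Fraction yield = 29.2%
yield = throughput * fraction / 100
yield = 177670 * 29.2 / 100 = 51879.64

51879.64 bbl/day


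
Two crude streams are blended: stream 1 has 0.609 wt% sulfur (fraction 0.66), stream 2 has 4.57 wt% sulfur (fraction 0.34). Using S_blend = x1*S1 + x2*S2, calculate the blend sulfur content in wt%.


Linear sulfur blending: S_blend = x1*S1 + x2*S2
Contribution 1: 0.66 * 0.609 = 0.40194 wt%
Contribution 2: 0.34 * 4.57 = 1.5538 wt%
S_blend = 0.40194 + 1.5538 = 1.95574

1.95574 wt%


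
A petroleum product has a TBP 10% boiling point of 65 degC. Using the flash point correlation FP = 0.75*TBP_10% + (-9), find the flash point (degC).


FP = 0.75 * 65 + (-9) = 39.75

39.75 degC


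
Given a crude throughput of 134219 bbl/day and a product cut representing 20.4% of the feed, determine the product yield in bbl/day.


Crude throughput = 134219 bbl/day
Fraction yield = 20.4%
yield = throughput * fraction / 100
yield = 134219 * 20.4 / 100 = 27380.676

27380.676 bbl/day


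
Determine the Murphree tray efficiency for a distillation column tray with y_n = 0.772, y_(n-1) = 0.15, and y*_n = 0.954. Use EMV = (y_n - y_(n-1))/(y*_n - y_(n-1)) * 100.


Murphree vapor efficiency: EMV = (y_n - y_(n-1)) / (y*_n - y_(n-1)) * 100
EMV = (0.772 - 0.15) / (0.954 - 0.15) * 100 = 0.622 / 0.804 * 100 = 77.36

77.36 %


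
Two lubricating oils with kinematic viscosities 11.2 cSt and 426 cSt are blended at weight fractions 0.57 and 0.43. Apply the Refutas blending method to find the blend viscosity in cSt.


Refutas method: VBN_i = 14.534*ln(ln(visc_i + 0.8)) + 10.975, blended linearly by mass fraction; since VBN is linear in VBI_i = ln(ln(visc_i + 0.8)) and the fractions sum to 1, blend VBI directly: visc = exp(exp(VBI_blend)) - 0.8
VBI_1 = ln(ln(11.2 + 0.8)) = 0.910235
VBI_2 = ln(ln(426 + 0.8)) = 1.8011
VBI_blend = 0.57 * 0.910235 + 0.43 * 1.8011 = 1.29331
visc_blend = exp(exp(1.29331)) - 0.8 = 37.48

37.48 cSt


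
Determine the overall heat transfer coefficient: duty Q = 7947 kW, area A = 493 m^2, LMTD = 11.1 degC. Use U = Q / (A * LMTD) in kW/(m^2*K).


From Q = U*A*LMTD, U = Q / (A * LMTD)
U = 7947 / (493 * 11.1) = 7947 / 5472.3 = 1.452

1.452 kW/(m^2*K)


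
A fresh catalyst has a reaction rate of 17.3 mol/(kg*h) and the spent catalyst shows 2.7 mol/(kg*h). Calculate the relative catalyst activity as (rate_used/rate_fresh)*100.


Activity (%) = (rate_used / rate_fresh) * 100
rate_used = 2.7, rate_fresh = 17.3
= (2.7 / 17.3) * 100
= 0.1561 * 100 = 15.61

15.61 %


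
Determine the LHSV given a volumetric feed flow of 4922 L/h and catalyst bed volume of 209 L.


LHSV = volumetric feed rate / catalyst volume
= 4922 L/h / 209 L
= 23.55 h^-1

23.55 h^-1


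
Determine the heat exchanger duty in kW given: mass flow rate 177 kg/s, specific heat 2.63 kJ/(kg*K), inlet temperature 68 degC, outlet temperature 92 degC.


Q = m_dot * cp * delta_T
delta_T = 92 - 68 = 24 K
Q = 177 * 2.63 * 24
= 465.51 * 24
= 11172.24 kW

11172.24 kW


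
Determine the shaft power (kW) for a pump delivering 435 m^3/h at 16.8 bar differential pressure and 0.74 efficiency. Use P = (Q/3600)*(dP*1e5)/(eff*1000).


Q = 435 / 3600 = 0.120833 m^3/s
P = 0.120833 * (16.8 * 1e5) / 0.74 / 1000 = 274.3

274.3 kW


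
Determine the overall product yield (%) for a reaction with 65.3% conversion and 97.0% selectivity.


Overall yield = conversion (%) * selectivity (%) / 100
Conversion = 65.3%, Selectivity = 97.0%
Y = 65.3 * 97.0 / 100
= 63.341 %

63.341 %


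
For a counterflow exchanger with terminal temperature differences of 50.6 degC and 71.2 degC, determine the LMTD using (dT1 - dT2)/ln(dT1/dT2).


LMTD = (dT1 - dT2) / ln(dT1/dT2)
= (50.6 - 71.2) / ln(50.6 / 71.2) = -20.6 / -0.341541 = 60.31

60.31 degC


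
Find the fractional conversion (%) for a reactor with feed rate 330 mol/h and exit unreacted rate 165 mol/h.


X = (F_in - F_out) / F_in * 100
Moles reacted = 330 - 165 = 165
X = 165 / 330 * 100
= 0.5000 * 100
= 50.00 %

50.00 %


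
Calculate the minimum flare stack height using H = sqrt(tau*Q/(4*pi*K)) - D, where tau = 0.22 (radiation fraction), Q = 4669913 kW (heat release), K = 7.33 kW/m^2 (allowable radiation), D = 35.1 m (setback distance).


tau*Q/(4*pi*K) = 0.22 * 4669913 / (4 * pi * 7.33) = 11153.7
sqrt(11153.7) = 105.611
H = 105.611 - 35.1 = 70.51

70.51 m


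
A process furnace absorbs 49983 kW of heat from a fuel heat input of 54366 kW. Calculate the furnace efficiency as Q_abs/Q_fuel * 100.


Furnace efficiency = Q_absorbed / Q_fuel * 100
= 49983 / 54366 * 100 = 91.94

91.94 %


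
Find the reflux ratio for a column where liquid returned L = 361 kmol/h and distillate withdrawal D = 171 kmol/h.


Reflux ratio definition: R = L / D (liquid returned / distillate withdrawn)
L = 361 kmol/h, D = 171 kmol/h
R = 361 / 171 = 2.111

2.111


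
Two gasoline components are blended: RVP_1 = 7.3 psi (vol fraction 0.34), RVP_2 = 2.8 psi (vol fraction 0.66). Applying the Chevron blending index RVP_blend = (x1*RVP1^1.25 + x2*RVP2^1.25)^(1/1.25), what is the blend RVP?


Chevron index: RVP_blend = (sum xi*RVPi^1.25)^(1/1.25)
RVP^1.25 terms: 0.34 * 7.3^1.25 + 0.66 * 2.8^1.25 = 6.47026
RVP_blend = 6.47026^(1/1.25) = 4.454

4.454 psi


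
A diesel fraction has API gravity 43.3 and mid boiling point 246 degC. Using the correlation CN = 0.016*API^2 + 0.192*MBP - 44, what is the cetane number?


CN = 0.016 * 43.3^2 + 0.192 * 246 - 44
CN = 29.99824 + 47.232 - 44 = 33.23024

33.23024


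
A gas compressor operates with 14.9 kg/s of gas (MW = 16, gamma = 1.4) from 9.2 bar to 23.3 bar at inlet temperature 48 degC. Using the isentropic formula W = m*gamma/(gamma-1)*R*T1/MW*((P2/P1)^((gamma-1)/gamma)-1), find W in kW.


Isentropic work: W = m*(gamma/(gamma-1))*(R*T1/MW)*((P2/P1)^((gamma-1)/gamma) - 1)
T1 = 48 + 273.15 = 321.15 K
Pressure ratio = 23.3 / 9.2 = 2.53261
Exponent = (1.4 - 1)/1.4 = 0.285714
(P2/P1)^exp - 1 = 2.53261^0.285714 - 1 = 0.304083
W = 14.9 * 1.4 / 0.4 * 8.314 * 321.15 / 16 * 0.304083 = 2646

2646 kW


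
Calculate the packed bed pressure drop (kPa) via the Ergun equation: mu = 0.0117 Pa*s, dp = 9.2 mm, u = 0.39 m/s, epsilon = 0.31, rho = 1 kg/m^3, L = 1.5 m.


dp = 9.2 mm = 0.0092 m
Viscous term = 150*0.0117*0.39*(1-0.31)^2 / (0.0092^2*0.31^3) = 129235
Inertial term = 1.75*1*0.39^2*(1-0.31) / (0.0092*0.31^3) = 670.106
dP/L = 129235 + 670.106 = 129905 Pa/m
dP = 129905 * 1.5 / 1000 = 194.9 kPa

194.9 kPa


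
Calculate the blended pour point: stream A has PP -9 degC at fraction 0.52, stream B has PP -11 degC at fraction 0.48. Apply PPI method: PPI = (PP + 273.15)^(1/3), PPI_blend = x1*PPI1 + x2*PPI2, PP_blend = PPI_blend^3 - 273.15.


PPI_1 = (-9 + 273.15)^(1/3) = 6.416283
PPI_2 = (-11 + 273.15)^(1/3) = 6.400049
PPI_blend = 0.52 * 6.416283 + 0.48 * 6.400049 = 6.408491
PP_blend = 6.408491^3 - 273.15 = 263.1888 - 273.15 = -9.96

-9.96 degC


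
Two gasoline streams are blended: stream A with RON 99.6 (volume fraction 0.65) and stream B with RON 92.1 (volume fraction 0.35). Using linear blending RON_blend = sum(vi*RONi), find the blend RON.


Linear blending: RON_blend = sum(vi * RONi)
Contribution 1: 0.65 * 99.6 = 64.74
Contribution 2: 0.35 * 92.1 = 32.235
RON_blend = 64.74 + 32.235 = 96.975

96.975


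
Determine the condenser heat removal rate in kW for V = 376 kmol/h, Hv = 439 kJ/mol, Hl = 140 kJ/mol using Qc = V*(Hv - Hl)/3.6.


Qc = 376 * (439 - 140) / 3.6 = 376 * 299 / 3.6 = 31230

31230 kW


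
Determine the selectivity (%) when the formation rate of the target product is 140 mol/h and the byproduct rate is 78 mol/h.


Selectivity = desired / (desired + undesired) * 100
Total products = 140 + 78 = 218 mol/h
S = 140 / 218 * 100
= 0.6422 * 100
= 64.22 %

64.22 %


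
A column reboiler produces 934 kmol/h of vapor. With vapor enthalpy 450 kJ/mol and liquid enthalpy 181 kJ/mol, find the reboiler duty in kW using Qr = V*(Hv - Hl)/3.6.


Qr = 934 * (450 - 181) / 3.6 = 934 * 269 / 3.6 = 69790

69790 kW


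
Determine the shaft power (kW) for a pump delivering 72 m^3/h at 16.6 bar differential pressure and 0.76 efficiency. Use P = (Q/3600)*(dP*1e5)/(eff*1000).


Q = 72 / 3600 = 0.02 m^3/s
P = 0.02 * (16.6 * 1e5) / 0.76 / 1000 = 43.68

43.68 kW


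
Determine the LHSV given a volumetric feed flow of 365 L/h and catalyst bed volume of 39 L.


LHSV = volumetric feed rate / catalyst volume
= 365 L/h / 39 L
= 9.359 h^-1

9.359 h^-1


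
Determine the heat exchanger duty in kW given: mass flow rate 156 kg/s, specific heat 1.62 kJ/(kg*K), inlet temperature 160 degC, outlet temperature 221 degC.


Q = m_dot * cp * delta_T
delta_T = 221 - 160 = 61 K
Q = 156 * 1.62 * 61
= 252.72 * 61
= 15415.92 kW

15415.92 kW


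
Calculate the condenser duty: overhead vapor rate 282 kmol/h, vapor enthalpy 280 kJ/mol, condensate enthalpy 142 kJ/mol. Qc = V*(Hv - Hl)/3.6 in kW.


Qc = 282 * (280 - 142) / 3.6 = 282 * 138 / 3.6 = 10810

10810 kW


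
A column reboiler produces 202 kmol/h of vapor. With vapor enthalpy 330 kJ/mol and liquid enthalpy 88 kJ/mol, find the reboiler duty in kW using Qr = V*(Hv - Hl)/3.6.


Qr = 202 * (330 - 88) / 3.6 = 202 * 242 / 3.6 = 13580

13580 kW


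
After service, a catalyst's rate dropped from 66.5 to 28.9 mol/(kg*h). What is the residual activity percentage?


Activity (%) = (rate_used / rate_fresh) * 100
rate_used = 28.9, rate_fresh = 66.5
= (28.9 / 66.5) * 100
= 0.4346 * 100 = 43.46

43.46 %


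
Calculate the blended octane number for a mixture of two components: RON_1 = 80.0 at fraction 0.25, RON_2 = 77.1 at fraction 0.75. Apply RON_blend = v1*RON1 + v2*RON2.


Linear blending: RON_blend = sum(vi * RONi)
Contribution 1: 0.25 * 80.0 = 20
Contribution 2: 0.75 * 77.1 = 57.825
RON_blend = 20 + 57.825 = 77.825

77.825


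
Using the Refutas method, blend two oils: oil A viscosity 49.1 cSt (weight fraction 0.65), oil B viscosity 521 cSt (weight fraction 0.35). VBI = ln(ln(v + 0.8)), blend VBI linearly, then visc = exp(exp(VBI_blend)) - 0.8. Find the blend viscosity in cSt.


Refutas method: VBN_i = 14.534*ln(ln(visc_i + 0.8)) + 10.975, blended linearly by mass fraction; since VBN is linear in VBI_i = ln(ln(visc_i + 0.8)) and the fractions sum to 1, blend VBI directly: visc = exp(exp(VBI_blend)) - 0.8
VBI_1 = ln(ln(49.1 + 0.8)) = 1.36354
VBI_2 = ln(ln(521 + 0.8)) = 1.83375
VBI_blend = 0.65 * 1.36354 + 0.35 * 1.83375 = 1.52811
visc_blend = exp(exp(1.52811)) - 0.8 = 99.63

99.63 cSt


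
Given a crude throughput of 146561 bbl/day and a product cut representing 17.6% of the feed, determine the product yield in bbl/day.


Crude throughput = 146561 bbl/day
Fraction yield = 17.6%
yield = throughput * fraction / 100
yield = 146561 * 17.6 / 100 = 25794.736

25794.736 bbl/day


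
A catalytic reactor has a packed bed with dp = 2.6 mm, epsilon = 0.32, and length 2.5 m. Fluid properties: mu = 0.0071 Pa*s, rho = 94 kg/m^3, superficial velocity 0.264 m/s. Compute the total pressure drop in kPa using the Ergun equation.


dp = 2.6 mm = 0.0026 m
Viscous term = 150*0.0071*0.264*(1-0.32)^2 / (0.0026^2*0.32^3) = 586914
Inertial term = 1.75*94*0.264^2*(1-0.32) / (0.0026*0.32^3) = 91508.1
dP/L = 586914 + 91508.1 = 678422 Pa/m
dP = 678422 * 2.5 / 1000 = 1696 kPa

1696 kPa


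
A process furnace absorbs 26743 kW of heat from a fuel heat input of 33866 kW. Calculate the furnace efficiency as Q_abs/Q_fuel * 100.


Furnace efficiency = Q_absorbed / Q_fuel * 100
= 26743 / 33866 * 100 = 78.97

78.97 %


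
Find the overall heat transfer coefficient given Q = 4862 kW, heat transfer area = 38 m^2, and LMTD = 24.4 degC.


From Q = U*A*LMTD, U = Q / (A * LMTD)
U = 4862 / (38 * 24.4) = 4862 / 927.2 = 5.244

5.244 kW/(m^2*K)


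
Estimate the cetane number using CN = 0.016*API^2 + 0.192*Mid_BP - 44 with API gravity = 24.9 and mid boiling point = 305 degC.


CN = 0.016 * 24.9^2 + 0.192 * 305 - 44
CN = 9.92016 + 58.56 - 44 = 24.48016

24.48016


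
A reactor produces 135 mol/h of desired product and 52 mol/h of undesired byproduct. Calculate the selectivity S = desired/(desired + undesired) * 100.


Selectivity = desired / (desired + undesired) * 100
Total products = 135 + 52 = 187 mol/h
S = 135 / 187 * 100
= 0.7219 * 100
= 72.19 %

72.19 %


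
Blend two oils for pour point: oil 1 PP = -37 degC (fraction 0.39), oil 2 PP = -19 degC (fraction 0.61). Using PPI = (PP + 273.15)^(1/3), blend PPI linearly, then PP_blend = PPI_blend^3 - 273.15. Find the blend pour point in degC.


PPI_1 = (-37 + 273.15)^(1/3) = 6.181056
PPI_2 = (-19 + 273.15)^(1/3) = 6.334272
PPI_blend = 0.39 * 6.181056 + 0.61 * 6.334272 = 6.274518
PP_blend = 6.274518^3 - 273.15 = 247.0251 - 273.15 = -26.12

-26.12 degC


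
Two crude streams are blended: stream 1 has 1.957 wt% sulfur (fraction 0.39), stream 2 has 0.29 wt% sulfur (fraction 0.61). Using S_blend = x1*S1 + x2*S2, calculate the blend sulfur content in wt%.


Linear sulfur blending: S_blend = x1*S1 + x2*S2
Contribution 1: 0.39 * 1.957 = 0.76323 wt%
Contribution 2: 0.61 * 0.29 = 0.1769 wt%
S_blend = 0.76323 + 0.1769 = 0.94013

0.94013 wt%


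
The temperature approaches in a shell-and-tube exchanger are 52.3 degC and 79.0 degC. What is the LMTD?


LMTD = (dT1 - dT2) / ln(dT1/dT2)
= (52.3 - 79.0) / ln(52.3 / 79.0) = -26.7 / -0.412451 = 64.73

64.73 degC


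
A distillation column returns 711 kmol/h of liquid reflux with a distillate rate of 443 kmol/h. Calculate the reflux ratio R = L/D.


Reflux ratio definition: R = L / D (liquid returned / distillate withdrawn)
L = 711 kmol/h, D = 443 kmol/h
R = 711 / 443 = 1.605

1.605


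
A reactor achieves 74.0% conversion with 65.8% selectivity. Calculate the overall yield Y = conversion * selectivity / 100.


Overall yield = conversion (%) * selectivity (%) / 100
Conversion = 74.0%, Selectivity = 65.8%
Y = 74.0 * 65.8 / 100
= 48.692 %

48.692 %


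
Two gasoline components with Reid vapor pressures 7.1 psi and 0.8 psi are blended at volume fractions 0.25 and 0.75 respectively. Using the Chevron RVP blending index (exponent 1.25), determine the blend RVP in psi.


Chevron index: RVP_blend = (sum xi*RVPi^1.25)^(1/1.25)
RVP^1.25 terms: 0.25 * 7.1^1.25 + 0.75 * 0.8^1.25 = 3.46487
RVP_blend = 3.46487^(1/1.25) = 2.702

2.702 psi


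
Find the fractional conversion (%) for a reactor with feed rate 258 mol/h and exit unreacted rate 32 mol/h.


X = (F_in - F_out) / F_in * 100
Moles reacted = 258 - 32 = 226
X = 226 / 258 * 100
= 0.8760 * 100
= 87.60 %

87.60 %


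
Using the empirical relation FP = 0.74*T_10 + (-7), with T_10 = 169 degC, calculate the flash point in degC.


FP = 0.74 * 169 + (-7) = 118.06

118.06 degC


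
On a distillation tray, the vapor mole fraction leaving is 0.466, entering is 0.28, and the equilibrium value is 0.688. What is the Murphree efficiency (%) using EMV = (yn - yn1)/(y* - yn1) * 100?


Murphree vapor efficiency: EMV = (y_n - y_(n-1)) / (y*_n - y_(n-1)) * 100
EMV = (0.466 - 0.28) / (0.688 - 0.28) * 100 = 0.186 / 0.408 * 100 = 45.59

45.59 %


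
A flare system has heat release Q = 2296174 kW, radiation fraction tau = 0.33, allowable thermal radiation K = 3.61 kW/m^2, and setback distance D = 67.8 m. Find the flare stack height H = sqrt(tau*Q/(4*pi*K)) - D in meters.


tau*Q/(4*pi*K) = 0.33 * 2296174 / (4 * pi * 3.61) = 16703.3
sqrt(16703.3) = 129.241
H = 129.241 - 67.8 = 61.44

61.44 m


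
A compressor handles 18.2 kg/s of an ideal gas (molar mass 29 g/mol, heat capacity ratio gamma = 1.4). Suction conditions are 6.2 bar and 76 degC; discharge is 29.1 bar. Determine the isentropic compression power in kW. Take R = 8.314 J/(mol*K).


Isentropic work: W = m*(gamma/(gamma-1))*(R*T1/MW)*((P2/P1)^((gamma-1)/gamma) - 1)
T1 = 76 + 273.15 = 349.15 K
Pressure ratio = 29.1 / 6.2 = 4.69355
Exponent = (1.4 - 1)/1.4 = 0.285714
(P2/P1)^exp - 1 = 4.69355^0.285714 - 1 = 0.555455
W = 18.2 * 1.4 / 0.4 * 8.314 * 349.15 / 29 * 0.555455 = 3542

3542 kW


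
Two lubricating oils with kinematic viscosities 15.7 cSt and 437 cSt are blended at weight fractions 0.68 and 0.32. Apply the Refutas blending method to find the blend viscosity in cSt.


Refutas method: VBN_i = 14.534*ln(ln(visc_i + 0.8)) + 10.975, blended linearly by mass fraction; since VBN is linear in VBI_i = ln(ln(visc_i + 0.8)) and the fractions sum to 1, blend VBI directly: visc = exp(exp(VBI_blend)) - 0.8
VBI_1 = ln(ln(15.7 + 0.8)) = 1.03082
VBI_2 = ln(ln(437 + 0.8)) = 1.80529
VBI_blend = 0.68 * 1.03082 + 0.32 * 1.80529 = 1.27865
visc_blend = exp(exp(1.27865)) - 0.8 = 35.50

35.50 cSt


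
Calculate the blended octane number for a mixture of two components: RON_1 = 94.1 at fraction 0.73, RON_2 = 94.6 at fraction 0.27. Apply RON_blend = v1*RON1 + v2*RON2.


Linear blending: RON_blend = sum(vi * RONi)
Contribution 1: 0.73 * 94.1 = 68.693
Contribution 2: 0.27 * 94.6 = 25.542
RON_blend = 68.693 + 25.542 = 94.235

94.235


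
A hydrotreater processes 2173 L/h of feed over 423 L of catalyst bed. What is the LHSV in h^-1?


LHSV = volumetric feed rate / catalyst volume
= 2173 L/h / 423 L
= 5.137 h^-1

5.137 h^-1


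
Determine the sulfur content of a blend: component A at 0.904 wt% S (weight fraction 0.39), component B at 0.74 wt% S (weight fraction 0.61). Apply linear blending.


Linear sulfur blending: S_blend = x1*S1 + x2*S2
Contribution 1: 0.39 * 0.904 = 0.35256 wt%
Contribution 2: 0.61 * 0.74 = 0.4514 wt%
S_blend = 0.35256 + 0.4514 = 0.80396

0.80396 wt%


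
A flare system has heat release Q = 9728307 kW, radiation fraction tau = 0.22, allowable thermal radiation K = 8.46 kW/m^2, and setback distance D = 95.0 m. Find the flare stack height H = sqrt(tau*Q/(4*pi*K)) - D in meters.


tau*Q/(4*pi*K) = 0.22 * 9728307 / (4 * pi * 8.46) = 20131.7
sqrt(20131.7) = 141.886
H = 141.886 - 95.0 = 46.89

46.89 m


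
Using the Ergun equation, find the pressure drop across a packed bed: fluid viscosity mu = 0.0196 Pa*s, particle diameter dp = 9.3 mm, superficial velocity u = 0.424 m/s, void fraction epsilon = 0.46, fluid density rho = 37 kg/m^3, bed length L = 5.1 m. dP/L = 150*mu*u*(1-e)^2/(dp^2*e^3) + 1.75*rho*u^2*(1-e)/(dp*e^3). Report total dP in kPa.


dp = 9.3 mm = 0.0093 m
Viscous term = 150*0.0196*0.424*(1-0.46)^2 / (0.0093^2*0.46^3) = 43177.9
Inertial term = 1.75*37*0.424^2*(1-0.46) / (0.0093*0.46^3) = 6943.99
dP/L = 43177.9 + 6943.99 = 50121.9 Pa/m
dP = 50121.9 * 5.1 / 1000 = 255.6 kPa

255.6 kPa


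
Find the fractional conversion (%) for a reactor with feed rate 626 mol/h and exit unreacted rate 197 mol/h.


X = (F_in - F_out) / F_in * 100
Moles reacted = 626 - 197 = 429
X = 429 / 626 * 100
= 0.6853 * 100
= 68.53 %

68.53 %


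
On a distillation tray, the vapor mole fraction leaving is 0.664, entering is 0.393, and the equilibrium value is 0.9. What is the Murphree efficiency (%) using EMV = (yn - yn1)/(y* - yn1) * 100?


Murphree vapor efficiency: EMV = (y_n - y_(n-1)) / (y*_n - y_(n-1)) * 100
EMV = (0.664 - 0.393) / (0.9 - 0.393) * 100 = 0.271 / 0.507 * 100 = 53.45

53.45 %


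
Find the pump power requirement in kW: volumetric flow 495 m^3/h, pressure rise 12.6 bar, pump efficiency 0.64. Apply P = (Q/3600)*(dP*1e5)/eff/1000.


Q = 495 / 3600 = 0.1375 m^3/s
P = 0.1375 * (12.6 * 1e5) / 0.64 / 1000 = 270.7

270.7 kW


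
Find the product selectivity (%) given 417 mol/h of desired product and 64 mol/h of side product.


Selectivity = desired / (desired + undesired) * 100
Total products = 417 + 64 = 481 mol/h
S = 417 / 481 * 100
= 0.8669 * 100
= 86.69 %

86.69 %


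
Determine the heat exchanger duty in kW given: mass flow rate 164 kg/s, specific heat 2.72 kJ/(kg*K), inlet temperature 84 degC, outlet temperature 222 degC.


Q = m_dot * cp * delta_T
delta_T = 222 - 84 = 138 K
Q = 164 * 2.72 * 138
= 446.08 * 138
= 61559.04 kW

61559.04 kW


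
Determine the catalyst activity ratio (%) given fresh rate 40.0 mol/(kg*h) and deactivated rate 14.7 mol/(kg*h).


Activity (%) = (rate_used / rate_fresh) * 100
rate_used = 14.7, rate_fresh = 40.0
= (14.7 / 40.0) * 100
= 0.3675 * 100 = 36.75

36.75 %


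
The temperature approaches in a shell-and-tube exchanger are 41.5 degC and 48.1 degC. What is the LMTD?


LMTD = (dT1 - dT2) / ln(dT1/dT2)
= (41.5 - 48.1) / ln(41.5 / 48.1) = -6.6 / -0.147589 = 44.72

44.72 degC


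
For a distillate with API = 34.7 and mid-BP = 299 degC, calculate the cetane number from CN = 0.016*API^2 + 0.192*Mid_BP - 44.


CN = 0.016 * 34.7^2 + 0.192 * 299 - 44
CN = 19.26544 + 57.408 - 44 = 32.67344

32.67344


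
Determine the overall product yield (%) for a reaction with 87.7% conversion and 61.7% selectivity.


Overall yield = conversion (%) * selectivity (%) / 100
Conversion = 87.7%, Selectivity = 61.7%
Y = 87.7 * 61.7 / 100
= 54.1109 %

54.1109 %


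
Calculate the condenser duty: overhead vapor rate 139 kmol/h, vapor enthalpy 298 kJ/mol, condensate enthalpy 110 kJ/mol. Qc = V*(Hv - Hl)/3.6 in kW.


Qc = 139 * (298 - 110) / 3.6 = 139 * 188 / 3.6 = 7259

7259 kW


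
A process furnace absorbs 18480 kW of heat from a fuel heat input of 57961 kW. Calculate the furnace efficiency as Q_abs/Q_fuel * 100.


Furnace efficiency = Q_absorbed / Q_fuel * 100
= 18480 / 57961 * 100 = 31.88

31.88 %


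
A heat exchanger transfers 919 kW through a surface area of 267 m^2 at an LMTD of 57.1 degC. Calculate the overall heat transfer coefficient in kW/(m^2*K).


From Q = U*A*LMTD, U = Q / (A * LMTD)
U = 919 / (267 * 57.1) = 919 / 15245.7 = 0.06028

0.06028 kW/(m^2*K)


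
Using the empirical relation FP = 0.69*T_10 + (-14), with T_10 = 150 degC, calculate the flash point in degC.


FP = 0.69 * 150 + (-14) = 89.5

89.5 degC


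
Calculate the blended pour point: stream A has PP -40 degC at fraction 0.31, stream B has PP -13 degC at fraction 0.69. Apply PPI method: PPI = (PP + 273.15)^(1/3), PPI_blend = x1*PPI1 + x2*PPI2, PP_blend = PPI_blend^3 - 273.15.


PPI_1 = (-40 + 273.15)^(1/3) = 6.15477
PPI_2 = (-13 + 273.15)^(1/3) = 6.383731
PPI_blend = 0.31 * 6.15477 + 0.69 * 6.383731 = 6.312753
PP_blend = 6.312753^3 - 273.15 = 251.5686 - 273.15 = -21.58

-21.58 degC


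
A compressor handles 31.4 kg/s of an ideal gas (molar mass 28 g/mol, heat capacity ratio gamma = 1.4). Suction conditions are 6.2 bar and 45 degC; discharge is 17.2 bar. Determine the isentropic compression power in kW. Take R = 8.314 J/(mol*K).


Isentropic work: W = m*(gamma/(gamma-1))*(R*T1/MW)*((P2/P1)^((gamma-1)/gamma) - 1)
T1 = 45 + 273.15 = 318.15 K
Pressure ratio = 17.2 / 6.2 = 2.77419
Exponent = (1.4 - 1)/1.4 = 0.285714
(P2/P1)^exp - 1 = 2.77419^0.285714 - 1 = 0.338475
W = 31.4 * 1.4 / 0.4 * 8.314 * 318.15 / 28 * 0.338475 = 3514

3514 kW


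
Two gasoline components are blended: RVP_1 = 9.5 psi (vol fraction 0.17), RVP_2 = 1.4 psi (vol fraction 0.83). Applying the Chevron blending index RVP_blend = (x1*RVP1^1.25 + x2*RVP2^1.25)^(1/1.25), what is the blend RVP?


Chevron index: RVP_blend = (sum xi*RVPi^1.25)^(1/1.25)
RVP^1.25 terms: 0.17 * 9.5^1.25 + 0.83 * 1.4^1.25 = 4.0993
RVP_blend = 4.0993^(1/1.25) = 3.091

3.091 psi


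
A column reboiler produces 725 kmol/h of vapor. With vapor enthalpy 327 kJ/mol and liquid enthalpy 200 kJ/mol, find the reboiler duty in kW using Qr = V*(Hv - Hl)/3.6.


Qr = 725 * (327 - 200) / 3.6 = 725 * 127 / 3.6 = 25580

25580 kW


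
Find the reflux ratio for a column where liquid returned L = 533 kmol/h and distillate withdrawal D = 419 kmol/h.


Reflux ratio definition: R = L / D (liquid returned / distillate withdrawn)
L = 533 kmol/h, D = 419 kmol/h
R = 533 / 419 = 1.272

1.272


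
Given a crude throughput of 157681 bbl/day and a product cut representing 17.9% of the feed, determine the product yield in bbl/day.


Crude throughput = 157681 bbl/day
Fraction yield = 17.9%
yield = throughput * fraction / 100
yield = 157681 * 17.9 / 100 = 28224.899

28224.899 bbl/day


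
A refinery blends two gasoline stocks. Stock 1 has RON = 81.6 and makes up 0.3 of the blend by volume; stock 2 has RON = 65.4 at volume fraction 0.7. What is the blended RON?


Linear blending: RON_blend = sum(vi * RONi)
Contribution 1: 0.3 * 81.6 = 24.48
Contribution 2: 0.7 * 65.4 = 45.78
RON_blend = 24.48 + 45.78 = 70.26

70.26


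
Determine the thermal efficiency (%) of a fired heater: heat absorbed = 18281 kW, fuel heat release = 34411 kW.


Furnace efficiency = Q_absorbed / Q_fuel * 100
= 18281 / 34411 * 100 = 53.13

53.13 %


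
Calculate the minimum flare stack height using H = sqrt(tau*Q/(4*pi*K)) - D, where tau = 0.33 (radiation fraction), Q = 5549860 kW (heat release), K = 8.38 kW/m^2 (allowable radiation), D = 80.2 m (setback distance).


tau*Q/(4*pi*K) = 0.33 * 5549860 / (4 * pi * 8.38) = 17391.7
sqrt(17391.7) = 131.878
H = 131.878 - 80.2 = 51.68

51.68 m


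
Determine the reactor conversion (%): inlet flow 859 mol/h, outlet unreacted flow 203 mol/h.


X = (F_in - F_out) / F_in * 100
Moles reacted = 859 - 203 = 656
X = 656 / 859 * 100
= 0.7637 * 100
= 76.37 %

76.37 %


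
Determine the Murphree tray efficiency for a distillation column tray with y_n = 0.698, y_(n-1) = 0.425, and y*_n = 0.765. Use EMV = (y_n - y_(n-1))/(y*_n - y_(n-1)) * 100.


Murphree vapor efficiency: EMV = (y_n - y_(n-1)) / (y*_n - y_(n-1)) * 100
EMV = (0.698 - 0.425) / (0.765 - 0.425) * 100 = 0.273 / 0.34 * 100 = 80.29

80.29 %


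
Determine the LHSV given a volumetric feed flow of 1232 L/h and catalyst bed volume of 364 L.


LHSV = volumetric feed rate / catalyst volume
= 1232 L/h / 364 L
= 3.385 h^-1

3.385 h^-1


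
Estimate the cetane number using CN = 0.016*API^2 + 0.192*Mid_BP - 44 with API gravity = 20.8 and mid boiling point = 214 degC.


CN = 0.016 * 20.8^2 + 0.192 * 214 - 44
CN = 6.92224 + 41.088 - 44 = 4.01024

4.01024


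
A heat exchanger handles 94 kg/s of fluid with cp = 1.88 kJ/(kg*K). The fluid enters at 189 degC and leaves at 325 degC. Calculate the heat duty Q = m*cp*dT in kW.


Q = m_dot * cp * delta_T
delta_T = 325 - 189 = 136 K
Q = 94 * 1.88 * 136
= 176.72 * 136
= 24033.92 kW

24033.92 kW


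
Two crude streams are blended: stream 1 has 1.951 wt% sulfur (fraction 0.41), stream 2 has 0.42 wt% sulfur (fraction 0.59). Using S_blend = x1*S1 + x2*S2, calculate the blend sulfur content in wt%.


Linear sulfur blending: S_blend = x1*S1 + x2*S2
Contribution 1: 0.41 * 1.951 = 0.79991 wt%
Contribution 2: 0.59 * 0.42 = 0.2478 wt%
S_blend = 0.79991 + 0.2478 = 1.04771

1.04771 wt%


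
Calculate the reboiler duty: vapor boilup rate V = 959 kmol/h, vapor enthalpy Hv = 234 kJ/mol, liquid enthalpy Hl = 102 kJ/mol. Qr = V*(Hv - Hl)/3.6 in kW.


Qr = 959 * (234 - 102) / 3.6 = 959 * 132 / 3.6 = 35160

35160 kW


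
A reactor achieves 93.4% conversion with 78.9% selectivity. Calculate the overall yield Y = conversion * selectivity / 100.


Overall yield = conversion (%) * selectivity (%) / 100
Conversion = 93.4%, Selectivity = 78.9%
Y = 93.4 * 78.9 / 100
= 73.6926 %

73.6926 %


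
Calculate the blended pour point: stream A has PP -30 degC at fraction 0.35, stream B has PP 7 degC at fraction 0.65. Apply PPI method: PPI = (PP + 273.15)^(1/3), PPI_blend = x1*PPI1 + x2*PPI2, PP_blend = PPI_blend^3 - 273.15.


PPI_1 = (-30 + 273.15)^(1/3) = 6.241535
PPI_2 = (7 + 273.15)^(1/3) = 6.543301
PPI_blend = 0.35 * 6.241535 + 0.65 * 6.543301 = 6.437683
PP_blend = 6.437683^3 - 273.15 = 266.8018 - 273.15 = -6.35

-6.35 degC


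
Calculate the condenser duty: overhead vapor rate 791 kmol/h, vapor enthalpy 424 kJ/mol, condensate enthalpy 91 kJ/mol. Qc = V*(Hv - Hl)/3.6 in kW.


Qc = 791 * (424 - 91) / 3.6 = 791 * 333 / 3.6 = 73170

73170 kW


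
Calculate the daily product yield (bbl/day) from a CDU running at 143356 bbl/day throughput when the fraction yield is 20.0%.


Crude throughput = 143356 bbl/day
Fraction yield = 20.0%
yield = throughput * fraction / 100
yield = 143356 * 20.0 / 100 = 28671.2

28671.2 bbl/day


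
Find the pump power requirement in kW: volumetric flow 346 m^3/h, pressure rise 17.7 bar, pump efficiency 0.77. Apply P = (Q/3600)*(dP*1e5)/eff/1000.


Q = 346 / 3600 = 0.0961111 m^3/s
P = 0.0961111 * (17.7 * 1e5) / 0.77 / 1000 = 220.9

220.9 kW


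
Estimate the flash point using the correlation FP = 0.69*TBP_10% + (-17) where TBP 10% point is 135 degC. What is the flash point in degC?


FP = 0.69 * 135 + (-17) = 76.15

76.15 degC


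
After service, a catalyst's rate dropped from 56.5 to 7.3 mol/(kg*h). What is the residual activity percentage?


Activity (%) = (rate_used / rate_fresh) * 100
rate_used = 7.3, rate_fresh = 56.5
= (7.3 / 56.5) * 100
= 0.1292 * 100 = 12.92

12.92 %


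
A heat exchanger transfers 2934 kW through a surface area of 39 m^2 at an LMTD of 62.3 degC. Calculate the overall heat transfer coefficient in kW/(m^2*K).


From Q = U*A*LMTD, U = Q / (A * LMTD)
U = 2934 / (39 * 62.3) = 2934 / 2429.7 = 1.208

1.208 kW/(m^2*K)


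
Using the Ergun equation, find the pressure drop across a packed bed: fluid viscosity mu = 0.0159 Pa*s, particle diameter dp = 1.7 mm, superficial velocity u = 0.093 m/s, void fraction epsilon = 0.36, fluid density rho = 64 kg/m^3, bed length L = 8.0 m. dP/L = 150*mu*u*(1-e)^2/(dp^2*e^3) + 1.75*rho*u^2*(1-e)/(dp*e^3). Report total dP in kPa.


dp = 1.7 mm = 0.0017 m
Viscous term = 150*0.0159*0.093*(1-0.36)^2 / (0.0017^2*0.36^3) = 673792
Inertial term = 1.75*64*0.093^2*(1-0.36) / (0.0017*0.36^3) = 7816.41
dP/L = 673792 + 7816.41 = 681608 Pa/m
dP = 681608 * 8.0 / 1000 = 5453 kPa

5453 kPa


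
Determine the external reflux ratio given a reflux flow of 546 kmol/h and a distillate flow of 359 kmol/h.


Reflux ratio definition: R = L / D (liquid returned / distillate withdrawn)
L = 546 kmol/h, D = 359 kmol/h
R = 546 / 359 = 1.521

1.521


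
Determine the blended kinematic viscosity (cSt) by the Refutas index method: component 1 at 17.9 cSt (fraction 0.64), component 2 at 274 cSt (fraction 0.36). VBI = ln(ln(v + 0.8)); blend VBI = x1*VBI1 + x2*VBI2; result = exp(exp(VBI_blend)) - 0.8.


Refutas method: VBN_i = 14.534*ln(ln(visc_i + 0.8)) + 10.975, blended linearly by mass fraction; since VBN is linear in VBI_i = ln(ln(visc_i + 0.8)) and the fractions sum to 1, blend VBI directly: visc = exp(exp(VBI_blend)) - 0.8
VBI_1 = ln(ln(17.9 + 0.8)) = 1.0745
VBI_2 = ln(ln(274 + 0.8)) = 1.72563
VBI_blend = 0.64 * 1.0745 + 0.36 * 1.72563 = 1.30891
visc_blend = exp(exp(1.30891)) - 0.8 = 39.73

39.73 cSt
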